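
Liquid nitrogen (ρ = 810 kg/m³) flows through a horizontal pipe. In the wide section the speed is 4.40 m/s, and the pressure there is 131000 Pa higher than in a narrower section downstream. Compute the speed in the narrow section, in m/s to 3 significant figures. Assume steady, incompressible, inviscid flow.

v₂ = 18.5 m/s

Horizontal Bernoulli: P₁ + ½ρv₁² = P₂ + ½ρv₂², so v₂² = v₁² + 2(P₁ − P₂)/ρ.
v₂ = √(4.40² + 2·131000/810) = √(19.4 + 323) = 18.5 m/s.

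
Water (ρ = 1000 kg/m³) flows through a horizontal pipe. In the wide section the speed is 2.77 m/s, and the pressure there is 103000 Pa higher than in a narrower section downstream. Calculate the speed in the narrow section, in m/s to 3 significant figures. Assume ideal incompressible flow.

14.6 m/s

With h₁ = h₂, rearranging Bernoulli gives v₂ = √(v₁² + 2ΔP/ρ).
v₂ = √(2.77² + 2·103000/1000) = √(7.67 + 206) = 14.6 m/s.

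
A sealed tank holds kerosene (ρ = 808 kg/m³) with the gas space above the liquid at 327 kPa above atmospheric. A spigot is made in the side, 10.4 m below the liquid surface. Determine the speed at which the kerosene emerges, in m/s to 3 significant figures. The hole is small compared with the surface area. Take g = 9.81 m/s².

Take point 1 at the surface (v₁ ≈ 0) and point 2 at the hole (at atmospheric pressure). Bernoulli: P₁ + ρg h = P_atm + ½ρv₂².
With P₁ − P_atm = 327000 Pa, v₂ = √(2gh + 2ΔP/ρ) = √(2·9.81·10.4 + 2·327000/808) = 31.8 m/s.

v ≈ 31.8 m/s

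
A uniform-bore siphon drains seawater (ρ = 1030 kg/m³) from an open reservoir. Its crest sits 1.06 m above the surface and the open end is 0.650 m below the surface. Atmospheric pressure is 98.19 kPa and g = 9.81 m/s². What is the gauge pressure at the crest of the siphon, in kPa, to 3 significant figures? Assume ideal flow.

P_gauge ≈ -17.3 kPa

Bernoulli surface→outlet gives ½v² = g·h_out, so v = √(2·9.81·0.650) = 3.57 m/s.
The bore is uniform, so the speed at the crest is the same v. Bernoulli surface→crest: P_atm = P_top + ½ρv² + ρg·h_top.
P_top = 98190 − ½·1030·3.57² − 1030·9.81·1.06 = 80900 Pa. So P_gauge = P_top − P_atm = -17300 Pa.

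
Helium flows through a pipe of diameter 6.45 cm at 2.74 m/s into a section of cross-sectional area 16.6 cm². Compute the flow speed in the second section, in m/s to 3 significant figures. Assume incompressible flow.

v₂ ≈ 5.39 m/s

The volume flow rate is constant, so v₂ = (A₁/A₂)v₁ = (32.7/16.6)·2.74 = 5.39 m/s.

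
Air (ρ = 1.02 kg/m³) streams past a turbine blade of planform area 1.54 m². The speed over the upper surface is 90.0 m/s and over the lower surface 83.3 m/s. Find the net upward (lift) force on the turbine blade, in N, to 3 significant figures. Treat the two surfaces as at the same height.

The faster flow above has the lower pressure; Bernoulli (same height) gives ΔP = ½ρ(v_up² − v_low²).
ΔP = ½·1.02·(90.0² − 83.3²) = 592 Pa.
Lift = ΔP · A = 592 × 1.54 = 912 N.

F ≈ 912 N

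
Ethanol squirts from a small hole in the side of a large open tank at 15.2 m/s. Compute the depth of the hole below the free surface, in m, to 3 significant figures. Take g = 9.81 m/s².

h ≈ 11.8 m

For a small hole in a large open tank, ½v² = gh, giving h = v²/(2g).
h = 15.2²/(2·9.81) = 231/19.62 = 11.8 m.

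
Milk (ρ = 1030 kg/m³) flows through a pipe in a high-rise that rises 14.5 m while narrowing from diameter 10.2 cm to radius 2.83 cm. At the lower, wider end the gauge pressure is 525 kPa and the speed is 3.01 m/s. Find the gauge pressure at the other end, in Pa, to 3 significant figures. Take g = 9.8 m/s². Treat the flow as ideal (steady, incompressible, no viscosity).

Continuity gives A₁v₁ = A₂v₂, so v₂ = (81.7 cm²)/(25.2 cm²) × 3.01 m/s = 9.78 m/s.
Energy conservation along the streamline gives P₂ = P₁ − ½ρ(v₂² − v₁²) − ρg(h₂ − h₁).
P₂ = 525000 + ½·1030·(3.01² − 9.78²) − 1030·9.8·(+14.5) = 525000 + (-44500) − (146000) = 334000 Pa.

P₂ = 334000 Pa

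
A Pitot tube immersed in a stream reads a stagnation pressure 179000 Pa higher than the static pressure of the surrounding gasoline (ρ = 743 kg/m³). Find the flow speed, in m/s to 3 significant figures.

Bernoulli between the free stream and the stagnation point: ½ρv² = P_stag − P_static.
v = √(2ΔP/ρ) = √(2·179000/743) = 22.0 m/s.

v ≈ 22.0 m/s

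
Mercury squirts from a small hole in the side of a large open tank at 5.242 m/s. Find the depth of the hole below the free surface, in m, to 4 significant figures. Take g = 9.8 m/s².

h = 1.402 m

Torricelli: v = √(2gh), so h = v²/(2g).
h = 5.242²/(2·9.8) = 27.48/19.60 = 1.402 m.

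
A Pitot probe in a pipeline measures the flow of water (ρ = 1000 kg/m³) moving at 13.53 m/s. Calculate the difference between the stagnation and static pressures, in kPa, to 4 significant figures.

ΔP ≈ 91.53 kPa

Bernoulli between the free stream and the stagnation point: ½ρv² = P_stag − P_static.
ΔP = ½·1000·13.53² = 91530 Pa.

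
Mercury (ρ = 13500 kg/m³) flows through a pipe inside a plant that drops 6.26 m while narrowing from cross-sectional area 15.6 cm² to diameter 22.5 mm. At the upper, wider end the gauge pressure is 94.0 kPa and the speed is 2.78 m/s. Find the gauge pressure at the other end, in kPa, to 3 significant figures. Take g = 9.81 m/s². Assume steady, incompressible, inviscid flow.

P₂ ≈ 172 kPa

Continuity gives A₁v₁ = A₂v₂, so v₂ = (15.6 cm²)/(3.98 cm²) × 2.78 m/s = 10.9 m/s.
Energy conservation along the streamline gives P₂ = P₁ − ½ρ(v₂² − v₁²) − ρg(h₂ − h₁).
P₂ = 94000 + ½·13500·(2.78² − 10.9²) − 13500·9.81·(−6.26) = 94000 + (-751000) − (-829000) = 172000 Pa.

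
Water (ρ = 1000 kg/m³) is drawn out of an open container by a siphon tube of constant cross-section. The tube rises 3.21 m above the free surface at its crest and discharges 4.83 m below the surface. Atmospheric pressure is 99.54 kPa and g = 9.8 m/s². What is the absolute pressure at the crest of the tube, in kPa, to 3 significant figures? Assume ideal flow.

Bernoulli surface→outlet gives ½v² = g·h_out, so v = √(2·9.8·4.83) = 9.73 m/s.
Continuity keeps v the same throughout the tube; from surface to crest, P_atm + 0 = P_top + ½ρv² + ρg·h_top.
P_top = 99540 − ½·1000·9.73² − 1000·9.8·3.21 = 20700 Pa.

P_top = 20.7 kPa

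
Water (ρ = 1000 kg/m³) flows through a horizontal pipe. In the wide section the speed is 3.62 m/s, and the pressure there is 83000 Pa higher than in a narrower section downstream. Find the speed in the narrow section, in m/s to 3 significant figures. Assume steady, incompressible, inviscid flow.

Horizontal Bernoulli: P₁ + ½ρv₁² = P₂ + ½ρv₂², so v₂² = v₁² + 2(P₁ − P₂)/ρ.
v₂ = √(3.62² + 2·83000/1000) = √(13.1 + 166) = 13.4 m/s.

v₂ ≈ 13.4 m/s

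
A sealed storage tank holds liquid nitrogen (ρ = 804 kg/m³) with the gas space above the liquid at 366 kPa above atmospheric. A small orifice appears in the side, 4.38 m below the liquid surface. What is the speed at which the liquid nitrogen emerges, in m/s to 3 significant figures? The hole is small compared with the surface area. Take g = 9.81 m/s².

v = 31.6 m/s

Take point 1 at the surface (v₁ ≈ 0) and point 2 at the hole (at atmospheric pressure). Bernoulli: P₁ + ρg h = P_atm + ½ρv₂².
With P₁ − P_atm = 366000 Pa, v₂ = √(2gh + 2ΔP/ρ) = √(2·9.81·4.38 + 2·366000/804) = 31.6 m/s.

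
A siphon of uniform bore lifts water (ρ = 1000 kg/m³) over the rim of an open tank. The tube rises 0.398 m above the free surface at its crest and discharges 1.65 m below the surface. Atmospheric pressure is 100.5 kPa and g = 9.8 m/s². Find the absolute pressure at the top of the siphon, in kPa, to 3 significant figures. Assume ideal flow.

The outlet speed comes from Torricelli: v = √(2g·1.65) = 5.69 m/s.
The bore is uniform, so the speed at the crest is the same v. Bernoulli surface→crest: P_atm = P_top + ½ρv² + ρg·h_top.
P_top = 100500 − ½·1000·5.69² − 1000·9.8·0.398 = 80400 Pa.

80.4 kPa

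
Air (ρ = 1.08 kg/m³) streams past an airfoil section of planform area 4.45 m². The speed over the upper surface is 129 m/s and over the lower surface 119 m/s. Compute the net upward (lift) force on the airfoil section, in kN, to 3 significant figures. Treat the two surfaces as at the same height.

5.96 kN

From P + ½ρv² = const at equal height, P_low − P_up = ½ρ(v_up² − v_low²).
ΔP = ½·1.08·(129² − 119²) = 1340 Pa.
Lift = ΔP · A = 1340 × 4.45 = 5960 N.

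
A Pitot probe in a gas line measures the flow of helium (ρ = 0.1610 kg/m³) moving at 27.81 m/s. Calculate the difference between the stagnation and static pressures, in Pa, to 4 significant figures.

Bernoulli between the free stream and the stagnation point: ½ρv² = P_stag − P_static.
ΔP = ½·0.1610·27.81² = 62.26 Pa.

ΔP = 62.26 Pa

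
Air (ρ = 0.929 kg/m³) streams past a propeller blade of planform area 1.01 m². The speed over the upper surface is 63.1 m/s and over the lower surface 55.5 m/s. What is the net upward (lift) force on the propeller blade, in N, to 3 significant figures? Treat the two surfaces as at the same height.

From P + ½ρv² = const at equal height, P_low − P_up = ½ρ(v_up² − v_low²).
ΔP = ½·0.929·(63.1² − 55.5²) = 419 Pa.
Lift = ΔP · A = 419 × 1.01 = 423 N.

F ≈ 423 N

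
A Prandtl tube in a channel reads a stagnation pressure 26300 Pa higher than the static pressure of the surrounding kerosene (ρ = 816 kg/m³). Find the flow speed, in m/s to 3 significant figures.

8.03 m/s

Bernoulli between the free stream and the stagnation point: ½ρv² = P_stag − P_static.
v = √(2ΔP/ρ) = √(2·26300/816) = 8.03 m/s.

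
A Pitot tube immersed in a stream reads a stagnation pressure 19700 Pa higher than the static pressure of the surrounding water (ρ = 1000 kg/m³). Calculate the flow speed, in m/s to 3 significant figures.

v ≈ 6.28 m/s

At the stagnation point the flow is brought to rest, so Bernoulli gives P_stag − P_static = ½ρv².
v = √(2ΔP/ρ) = √(2·19700/1000) = 6.28 m/s.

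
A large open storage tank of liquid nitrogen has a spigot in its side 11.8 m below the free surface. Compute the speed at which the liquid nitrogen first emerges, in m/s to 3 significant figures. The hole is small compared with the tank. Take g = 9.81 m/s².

15.2 m/s

With the surface at rest and both surface and jet at atmospheric pressure, Bernoulli gives ρg h = ½ρv², so v = √(2gh) = √(2·9.81·11.8) = 15.2 m/s.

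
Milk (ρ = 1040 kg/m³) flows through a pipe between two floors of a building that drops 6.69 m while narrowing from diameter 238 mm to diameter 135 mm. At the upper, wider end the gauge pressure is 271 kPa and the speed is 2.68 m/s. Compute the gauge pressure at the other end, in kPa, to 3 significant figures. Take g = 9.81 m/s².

P₂ ≈ 307 kPa

Mass conservation (A₁v₁ = A₂v₂) gives v₂ = 2.68 × 445/143 = 8.33 m/s.
Energy conservation along the streamline gives P₂ = P₁ − ½ρ(v₂² − v₁²) − ρg(h₂ − h₁).
P₂ = 271000 + ½·1040·(2.68² − 8.33²) − 1040·9.81·(−6.69) = 271000 + (-32300) − (-68300) = 307000 Pa.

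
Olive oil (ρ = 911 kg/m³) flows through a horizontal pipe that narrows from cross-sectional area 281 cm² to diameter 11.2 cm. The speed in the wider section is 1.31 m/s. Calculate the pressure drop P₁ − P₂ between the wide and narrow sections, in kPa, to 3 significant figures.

By continuity, v₂ = v₁·A₁/A₂ = 1.31·(281/98.5) = 3.74 m/s.
Along the horizontal streamline, P + ½ρv² is constant.
P₁ − P₂ = ½·911·(3.74² − 1.31²) = ½·911·12.2 = 5580 Pa.

ΔP ≈ 5.58 kPa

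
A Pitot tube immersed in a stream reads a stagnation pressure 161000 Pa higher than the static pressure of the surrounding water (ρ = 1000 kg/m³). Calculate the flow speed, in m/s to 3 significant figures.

v = 17.9 m/s

Bernoulli between the free stream and the stagnation point: ½ρv² = P_stag − P_static.
v = √(2ΔP/ρ) = √(2·161000/1000) = 17.9 m/s.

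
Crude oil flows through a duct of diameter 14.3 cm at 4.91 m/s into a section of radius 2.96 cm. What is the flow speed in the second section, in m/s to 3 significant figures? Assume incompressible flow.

By continuity, v₂ = v₁·A₁/A₂ = 4.91·(161/27.5) = 28.6 m/s.

v₂ = 28.6 m/s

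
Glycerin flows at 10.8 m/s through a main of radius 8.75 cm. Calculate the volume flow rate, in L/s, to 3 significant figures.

260 L/s

Q = A·v = 0.0241 m² × 10.8 m/s = 0.260 m³/s.
Converting: 0.260 m³/s × 1000 = 260 L/s.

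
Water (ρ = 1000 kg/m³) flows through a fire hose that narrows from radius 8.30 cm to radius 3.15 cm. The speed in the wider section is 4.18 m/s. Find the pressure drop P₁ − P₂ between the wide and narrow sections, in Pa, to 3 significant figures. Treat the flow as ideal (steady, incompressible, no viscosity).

412000 Pa

Continuity gives A₁v₁ = A₂v₂, so v₂ = (216 cm²)/(31.2 cm²) × 4.18 m/s = 29.0 m/s.
Bernoulli (h₁ = h₂): P₁ − P₂ = ½ρ(v₂² − v₁²).
P₁ − P₂ = ½·1000·(29.0² − 4.18²) = ½·1000·825 = 412000 Pa.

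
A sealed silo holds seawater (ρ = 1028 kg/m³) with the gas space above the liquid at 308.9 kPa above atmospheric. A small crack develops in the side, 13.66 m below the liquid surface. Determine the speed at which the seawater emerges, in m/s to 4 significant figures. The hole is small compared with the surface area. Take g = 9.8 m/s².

v ≈ 29.47 m/s

Take point 1 at the surface (v₁ ≈ 0) and point 2 at the hole (at atmospheric pressure). Bernoulli: P₁ + ρg h = P_atm + ½ρv₂².
With P₁ − P_atm = 308900 Pa, v₂ = √(2gh + 2ΔP/ρ) = √(2·9.8·13.66 + 2·308900/1028) = 29.47 m/s.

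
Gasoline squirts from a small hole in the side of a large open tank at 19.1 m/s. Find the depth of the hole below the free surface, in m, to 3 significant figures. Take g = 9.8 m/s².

For a small hole in a large open tank, ½v² = gh, giving h = v²/(2g).
h = 19.1²/(2·9.8) = 365/19.60 = 18.6 m.

h = 18.6 m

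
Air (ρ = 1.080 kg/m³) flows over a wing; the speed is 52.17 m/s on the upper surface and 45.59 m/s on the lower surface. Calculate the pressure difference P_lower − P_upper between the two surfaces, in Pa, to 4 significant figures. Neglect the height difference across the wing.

Bernoulli (same height): P_lower − P_upper = ½ρ(v_upper² − v_lower²).
ΔP = ½·1.080·(52.17² − 45.59²) = 347.4 Pa.

ΔP = 347.4 Pa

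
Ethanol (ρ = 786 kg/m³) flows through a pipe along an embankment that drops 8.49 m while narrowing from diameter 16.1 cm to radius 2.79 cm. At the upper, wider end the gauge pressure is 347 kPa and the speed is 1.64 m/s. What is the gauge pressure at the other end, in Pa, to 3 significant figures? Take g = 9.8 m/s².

By continuity, v₂ = v₁·A₁/A₂ = 1.64·(204/24.5) = 13.7 m/s.
Energy conservation along the streamline gives P₂ = P₁ − ½ρ(v₂² − v₁²) − ρg(h₂ − h₁).
P₂ = 347000 + ½·786·(1.64² − 13.7²) − 786·9.8·(−8.49) = 347000 + (-72200) − (-65400) = 340000 Pa.

340000 Pa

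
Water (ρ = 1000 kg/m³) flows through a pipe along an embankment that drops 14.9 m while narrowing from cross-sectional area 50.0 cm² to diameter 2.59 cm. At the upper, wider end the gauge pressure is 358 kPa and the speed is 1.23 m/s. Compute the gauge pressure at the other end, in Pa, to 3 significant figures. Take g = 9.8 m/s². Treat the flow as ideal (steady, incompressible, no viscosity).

The volume flow rate is constant, so v₂ = (A₁/A₂)v₁ = (50.0/5.27)·1.23 = 11.7 m/s.
Applying Bernoulli between the two ends and solving for P₂: P₂ = P₁ + ½ρ(v₁² − v₂²) − ρgΔh.
P₂ = 358000 + ½·1000·(1.23² − 11.7²) − 1000·9.8·(−14.9) = 358000 + (-67400) − (-146000) = 437000 Pa.

P₂ ≈ 437000 Pa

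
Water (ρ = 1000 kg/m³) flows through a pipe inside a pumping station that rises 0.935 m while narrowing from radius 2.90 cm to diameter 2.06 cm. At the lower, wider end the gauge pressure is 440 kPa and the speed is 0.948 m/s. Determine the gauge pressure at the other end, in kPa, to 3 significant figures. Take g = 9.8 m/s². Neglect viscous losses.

P₂ ≈ 403 kPa

Continuity gives A₁v₁ = A₂v₂, so v₂ = (26.4 cm²)/(3.33 cm²) × 0.948 m/s = 7.52 m/s.
Bernoulli: P₁ + ½ρv₁² + ρg h₁ = P₂ + ½ρv₂² + ρg h₂, so P₂ = P₁ + ½ρ(v₁² − v₂²) − ρg(h₂ − h₁).
P₂ = 440000 + ½·1000·(0.948² − 7.52²) − 1000·9.8·(+0.935) = 440000 + (-27800) − (9160) = 403000 Pa.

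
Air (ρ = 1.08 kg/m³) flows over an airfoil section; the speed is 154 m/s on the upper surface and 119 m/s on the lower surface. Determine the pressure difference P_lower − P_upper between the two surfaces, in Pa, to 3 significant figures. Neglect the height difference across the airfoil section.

ΔP = 5160 Pa

With negligible Δh, P + ½ρv² is constant, so P_low − P_up = ½ρ(v_up² − v_low²).
ΔP = ½·1.08·(154² − 119²) = 5160 Pa.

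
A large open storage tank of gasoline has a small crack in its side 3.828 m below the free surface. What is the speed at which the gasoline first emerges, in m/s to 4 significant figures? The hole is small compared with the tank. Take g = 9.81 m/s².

The surface is effectively still and both ends are open, so ½v² = gh and v = √(2·9.81·3.828) = 8.666 m/s.

v ≈ 8.666 m/s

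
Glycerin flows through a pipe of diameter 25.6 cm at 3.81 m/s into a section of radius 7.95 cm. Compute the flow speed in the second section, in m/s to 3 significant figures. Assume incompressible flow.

v₂ = 9.88 m/s

Continuity gives A₁v₁ = A₂v₂, so v₂ = (515 cm²)/(199 cm²) × 3.81 m/s = 9.88 m/s.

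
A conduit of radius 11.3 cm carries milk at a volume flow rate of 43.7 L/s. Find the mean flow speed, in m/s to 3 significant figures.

Q = 43.7 L/s = 0.0437 m³/s.
v = Q/A = 0.0437 / 0.0401 = 1.09 m/s.

v ≈ 1.09 m/s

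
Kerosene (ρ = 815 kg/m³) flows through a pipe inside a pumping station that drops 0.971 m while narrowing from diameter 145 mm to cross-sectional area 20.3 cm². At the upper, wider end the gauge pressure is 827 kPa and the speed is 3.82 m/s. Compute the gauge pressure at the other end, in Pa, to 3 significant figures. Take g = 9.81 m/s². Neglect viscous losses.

Mass conservation (A₁v₁ = A₂v₂) gives v₂ = 3.82 × 165/20.3 = 31.1 m/s.
Energy conservation along the streamline gives P₂ = P₁ − ½ρ(v₂² − v₁²) − ρg(h₂ − h₁).
P₂ = 827000 + ½·815·(3.82² − 31.1²) − 815·9.81·(−0.971) = 827000 + (-388000) − (-7760) = 447000 Pa.

P₂ ≈ 447000 Pa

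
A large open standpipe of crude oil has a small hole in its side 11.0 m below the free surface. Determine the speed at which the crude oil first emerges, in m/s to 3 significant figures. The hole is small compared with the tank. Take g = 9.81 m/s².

With the surface at rest and both surface and jet at atmospheric pressure, Bernoulli gives ρg h = ½ρv², so v = √(2gh) = √(2·9.81·11.0) = 14.7 m/s.

v ≈ 14.7 m/s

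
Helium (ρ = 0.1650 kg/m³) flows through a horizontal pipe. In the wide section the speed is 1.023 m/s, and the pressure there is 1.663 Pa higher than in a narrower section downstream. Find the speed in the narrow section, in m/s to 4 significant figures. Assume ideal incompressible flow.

Horizontal Bernoulli: P₁ + ½ρv₁² = P₂ + ½ρv₂², so v₂² = v₁² + 2(P₁ − P₂)/ρ.
v₂ = √(1.023² + 2·1.663/0.1650) = √(1.047 + 20.16) = 4.605 m/s.

v₂ = 4.605 m/s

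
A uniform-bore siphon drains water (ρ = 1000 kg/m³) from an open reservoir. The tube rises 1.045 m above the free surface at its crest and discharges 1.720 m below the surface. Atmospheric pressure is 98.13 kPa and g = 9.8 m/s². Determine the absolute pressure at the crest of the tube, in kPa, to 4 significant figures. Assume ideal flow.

P_top = 71.03 kPa

The outlet speed comes from Torricelli: v = √(2g·1.720) = 5.806 m/s.
Continuity keeps v the same throughout the tube; from surface to crest, P_atm + 0 = P_top + ½ρv² + ρg·h_top.
P_top = 98130 − ½·1000·5.806² − 1000·9.8·1.045 = 71030 Pa.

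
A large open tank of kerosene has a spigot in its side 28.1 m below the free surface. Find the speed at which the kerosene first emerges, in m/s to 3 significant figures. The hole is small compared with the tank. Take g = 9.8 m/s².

With the surface at rest and both surface and jet at atmospheric pressure, Bernoulli gives ρg h = ½ρv², so v = √(2gh) = √(2·9.8·28.1) = 23.5 m/s.

v ≈ 23.5 m/s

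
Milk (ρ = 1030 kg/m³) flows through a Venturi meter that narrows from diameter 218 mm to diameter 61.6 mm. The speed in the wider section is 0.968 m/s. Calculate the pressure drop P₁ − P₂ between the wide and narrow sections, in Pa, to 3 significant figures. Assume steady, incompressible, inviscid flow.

Continuity gives A₁v₁ = A₂v₂, so v₂ = (373 cm²)/(29.8 cm²) × 0.968 m/s = 12.1 m/s.
The pipe is horizontal, so Bernoulli reduces to P₁ + ½ρv₁² = P₂ + ½ρv₂².
P₁ − P₂ = ½·1030·(12.1² − 0.968²) = ½·1030·146 = 75200 Pa.

ΔP ≈ 75200 Pa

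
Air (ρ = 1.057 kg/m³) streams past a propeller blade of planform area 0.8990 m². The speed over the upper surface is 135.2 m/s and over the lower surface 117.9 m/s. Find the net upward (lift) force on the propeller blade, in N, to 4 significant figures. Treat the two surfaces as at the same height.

The faster flow above has the lower pressure; Bernoulli (same height) gives ΔP = ½ρ(v_up² − v_low²).
ΔP = ½·1.057·(135.2² − 117.9²) = 2314 Pa.
Lift = ΔP · A = 2314 × 0.8990 = 2080 N.

F ≈ 2080 N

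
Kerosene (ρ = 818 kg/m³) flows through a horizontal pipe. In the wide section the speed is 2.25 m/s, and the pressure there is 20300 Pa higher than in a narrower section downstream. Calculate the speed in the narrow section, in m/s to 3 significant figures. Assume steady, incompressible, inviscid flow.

v₂ = 7.40 m/s

Along the level pipe P + ½ρv² is conserved, hence v₂² = v₁² + 2(P₁ − P₂)/ρ.
v₂ = √(2.25² + 2·20300/818) = √(5.06 + 49.6) = 7.40 m/s.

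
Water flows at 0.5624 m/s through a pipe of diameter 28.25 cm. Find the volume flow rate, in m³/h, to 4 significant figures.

Q = A·v = 0.06268 m² × 0.5624 m/s = 0.03525 m³/s.
Converting: 0.03525 m³/s × 3600 = 126.9 m³/h.

126.9 m³/h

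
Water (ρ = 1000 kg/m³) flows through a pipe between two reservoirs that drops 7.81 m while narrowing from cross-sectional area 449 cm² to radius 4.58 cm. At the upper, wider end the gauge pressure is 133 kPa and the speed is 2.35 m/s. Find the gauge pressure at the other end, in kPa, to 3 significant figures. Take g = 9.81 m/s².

P₂ ≈ 84.2 kPa

Mass conservation (A₁v₁ = A₂v₂) gives v₂ = 2.35 × 449/65.9 = 16.0 m/s.
Energy conservation along the streamline gives P₂ = P₁ − ½ρ(v₂² − v₁²) − ρg(h₂ − h₁).
P₂ = 133000 + ½·1000·(2.35² − 16.0²) − 1000·9.81·(−7.81) = 133000 + (-125000) − (-76600) = 84200 Pa.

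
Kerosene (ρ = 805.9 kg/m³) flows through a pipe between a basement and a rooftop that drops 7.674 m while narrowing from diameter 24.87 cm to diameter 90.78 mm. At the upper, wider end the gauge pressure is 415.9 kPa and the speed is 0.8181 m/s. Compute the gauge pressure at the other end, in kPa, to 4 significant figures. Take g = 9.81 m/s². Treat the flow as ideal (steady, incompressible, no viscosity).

P₂ = 461.6 kPa

By continuity, v₂ = v₁·A₁/A₂ = 0.8181·(485.8/64.72) = 6.140 m/s.
Applying Bernoulli between the two ends and solving for P₂: P₂ = P₁ + ½ρ(v₁² − v₂²) − ρgΔh.
P₂ = 415900 + ½·805.9·(0.8181² − 6.140²) − 805.9·9.81·(−7.674) = 415900 + (-14920) − (-60670) = 461600 Pa.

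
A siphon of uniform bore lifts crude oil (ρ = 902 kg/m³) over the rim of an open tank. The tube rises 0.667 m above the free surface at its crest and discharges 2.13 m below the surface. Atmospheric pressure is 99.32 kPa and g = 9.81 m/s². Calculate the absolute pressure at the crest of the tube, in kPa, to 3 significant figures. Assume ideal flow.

74.6 kPa

From the surface to the outlet (both open to atmosphere, surface at rest): v = √(2g·h_out) = √(2·9.81·2.13) = 6.46 m/s.
Continuity keeps v the same throughout the tube; from surface to crest, P_atm + 0 = P_top + ½ρv² + ρg·h_top.
P_top = 99320 − ½·902·6.46² − 902·9.81·0.667 = 74600 Pa.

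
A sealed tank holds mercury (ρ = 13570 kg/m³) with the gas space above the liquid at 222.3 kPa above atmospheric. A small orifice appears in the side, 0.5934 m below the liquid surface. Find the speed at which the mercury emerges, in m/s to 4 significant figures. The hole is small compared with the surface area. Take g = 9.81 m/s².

Take point 1 at the surface (v₁ ≈ 0) and point 2 at the hole (at atmospheric pressure). Bernoulli: P₁ + ρg h = P_atm + ½ρv₂².
With P₁ − P_atm = 222300 Pa, v₂ = √(2gh + 2ΔP/ρ) = √(2·9.81·0.5934 + 2·222300/13570) = 6.664 m/s.

6.664 m/s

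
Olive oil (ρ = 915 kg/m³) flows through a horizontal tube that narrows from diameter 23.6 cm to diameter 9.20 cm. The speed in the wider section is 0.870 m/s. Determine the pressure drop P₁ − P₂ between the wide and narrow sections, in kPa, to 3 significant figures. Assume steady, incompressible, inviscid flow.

Continuity gives A₁v₁ = A₂v₂, so v₂ = (437 cm²)/(66.5 cm²) × 0.870 m/s = 5.72 m/s.
With no height change, Bernoulli's equation is P₁ + ½ρv₁² = P₂ + ½ρv₂².
P₁ − P₂ = ½·915·(5.72² − 0.870²) = ½·915·32.0 = 14600 Pa.

ΔP ≈ 14.6 kPa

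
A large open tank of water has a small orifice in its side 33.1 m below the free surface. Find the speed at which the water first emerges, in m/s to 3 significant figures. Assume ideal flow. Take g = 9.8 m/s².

The surface is effectively still and both ends are open, so ½v² = gh and v = √(2·9.8·33.1) = 25.5 m/s.

v ≈ 25.5 m/s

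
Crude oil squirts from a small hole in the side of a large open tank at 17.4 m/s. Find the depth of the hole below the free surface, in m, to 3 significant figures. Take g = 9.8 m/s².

Torricelli: v = √(2gh), so h = v²/(2g).
h = 17.4²/(2·9.8) = 303/19.60 = 15.4 m.

h ≈ 15.4 m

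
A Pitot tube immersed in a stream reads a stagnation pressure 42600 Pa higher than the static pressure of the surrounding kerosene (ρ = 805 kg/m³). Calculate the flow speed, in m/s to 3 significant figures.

At the stagnation point the flow is brought to rest, so Bernoulli gives P_stag − P_static = ½ρv².
v = √(2ΔP/ρ) = √(2·42600/805) = 10.3 m/s.

v = 10.3 m/s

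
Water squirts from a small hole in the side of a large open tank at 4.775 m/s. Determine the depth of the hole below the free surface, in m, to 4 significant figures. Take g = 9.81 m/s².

Torricelli: v = √(2gh), so h = v²/(2g).
h = 4.775²/(2·9.81) = 22.80/19.62 = 1.162 m.

1.162 m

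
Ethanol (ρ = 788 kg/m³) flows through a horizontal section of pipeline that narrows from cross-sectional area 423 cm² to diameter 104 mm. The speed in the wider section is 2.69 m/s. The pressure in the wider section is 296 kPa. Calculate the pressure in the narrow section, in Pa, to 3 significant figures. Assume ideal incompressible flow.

Mass conservation (A₁v₁ = A₂v₂) gives v₂ = 2.69 × 423/84.9 = 13.4 m/s.
Along the horizontal streamline, P + ½ρv² is constant.
P₂ = P₁ − ½ρ(v₂² − v₁²) = 296000 − ½·788·(13.4² − 2.69²) = 296000 − 67800 = 228000 Pa.

P₂ ≈ 228000 Pa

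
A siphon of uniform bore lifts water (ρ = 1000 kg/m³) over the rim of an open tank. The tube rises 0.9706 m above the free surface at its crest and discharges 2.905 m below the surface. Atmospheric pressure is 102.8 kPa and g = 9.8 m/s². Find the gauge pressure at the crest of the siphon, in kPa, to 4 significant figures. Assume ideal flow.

P_gauge ≈ -37.98 kPa

Bernoulli surface→outlet gives ½v² = g·h_out, so v = √(2·9.8·2.905) = 7.546 m/s.
Continuity keeps v the same throughout the tube; from surface to crest, P_atm + 0 = P_top + ½ρv² + ρg·h_top.
P_top = 102800 − ½·1000·7.546² − 1000·9.8·0.9706 = 64820 Pa. So P_gauge = P_top − P_atm = -37980 Pa.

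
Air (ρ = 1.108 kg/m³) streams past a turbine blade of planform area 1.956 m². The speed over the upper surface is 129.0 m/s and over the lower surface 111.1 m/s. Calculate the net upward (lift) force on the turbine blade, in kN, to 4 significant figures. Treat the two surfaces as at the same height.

The faster flow above has the lower pressure; Bernoulli (same height) gives ΔP = ½ρ(v_up² − v_low²).
ΔP = ½·1.108·(129.0² − 111.1²) = 2381 Pa.
Lift = ΔP · A = 2381 × 1.956 = 4657 N.

F ≈ 4.657 kN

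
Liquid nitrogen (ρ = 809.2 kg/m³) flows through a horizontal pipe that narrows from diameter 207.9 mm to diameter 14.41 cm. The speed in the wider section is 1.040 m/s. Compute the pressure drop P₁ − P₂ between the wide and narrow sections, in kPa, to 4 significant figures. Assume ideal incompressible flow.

ΔP ≈ 1.458 kPa

The volume flow rate is constant, so v₂ = (A₁/A₂)v₁ = (339.5/163.1)·1.040 = 2.165 m/s.
Along the horizontal streamline, P + ½ρv² is constant.
P₁ − P₂ = ½·809.2·(2.165² − 1.040²) = ½·809.2·3.605 = 1458 Pa.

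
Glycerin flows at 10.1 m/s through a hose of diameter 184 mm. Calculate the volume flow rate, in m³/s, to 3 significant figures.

0.269 m³/s

Q = A·v = 0.0266 m² × 10.1 m/s = 0.269 m³/s.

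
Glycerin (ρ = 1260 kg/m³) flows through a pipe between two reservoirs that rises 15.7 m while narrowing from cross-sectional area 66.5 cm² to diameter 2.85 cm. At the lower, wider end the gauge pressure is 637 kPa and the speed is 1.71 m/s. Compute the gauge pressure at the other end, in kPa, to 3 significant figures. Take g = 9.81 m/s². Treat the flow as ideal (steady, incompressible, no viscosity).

P₂ = 245 kPa

Mass conservation (A₁v₁ = A₂v₂) gives v₂ = 1.71 × 66.5/6.38 = 17.8 m/s.
Bernoulli: P₁ + ½ρv₁² + ρg h₁ = P₂ + ½ρv₂² + ρg h₂, so P₂ = P₁ + ½ρ(v₁² − v₂²) − ρg(h₂ − h₁).
P₂ = 637000 + ½·1260·(1.71² − 17.8²) − 1260·9.81·(+15.7) = 637000 + (-198000) − (194000) = 245000 Pa.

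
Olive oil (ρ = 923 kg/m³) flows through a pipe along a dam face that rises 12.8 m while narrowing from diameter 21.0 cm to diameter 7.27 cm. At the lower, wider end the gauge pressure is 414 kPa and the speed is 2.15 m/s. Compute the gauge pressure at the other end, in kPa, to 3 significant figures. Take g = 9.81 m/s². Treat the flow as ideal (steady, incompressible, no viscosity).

P₂ ≈ 152 kPa

By continuity, v₂ = v₁·A₁/A₂ = 2.15·(346/41.5) = 17.9 m/s.
Applying Bernoulli between the two ends and solving for P₂: P₂ = P₁ + ½ρ(v₁² − v₂²) − ρgΔh.
P₂ = 414000 + ½·923·(2.15² − 17.9²) − 923·9.81·(+12.8) = 414000 + (-146000) − (116000) = 152000 Pa.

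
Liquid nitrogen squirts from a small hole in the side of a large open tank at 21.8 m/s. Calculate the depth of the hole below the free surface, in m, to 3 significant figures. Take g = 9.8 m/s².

h = 24.2 m

For a small hole in a large open tank, ½v² = gh, giving h = v²/(2g).
h = 21.8²/(2·9.8) = 475/19.60 = 24.2 m.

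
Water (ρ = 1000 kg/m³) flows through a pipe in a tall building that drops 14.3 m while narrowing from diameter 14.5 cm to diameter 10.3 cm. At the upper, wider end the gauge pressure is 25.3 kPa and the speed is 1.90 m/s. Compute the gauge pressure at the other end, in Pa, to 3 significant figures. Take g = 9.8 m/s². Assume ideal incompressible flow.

Mass conservation (A₁v₁ = A₂v₂) gives v₂ = 1.90 × 165/83.3 = 3.77 m/s.
Energy conservation along the streamline gives P₂ = P₁ − ½ρ(v₂² − v₁²) − ρg(h₂ − h₁).
P₂ = 25300 + ½·1000·(1.90² − 3.77²) − 1000·9.8·(−14.3) = 25300 + (-5280) − (-140000) = 160000 Pa.

P₂ ≈ 160000 Pa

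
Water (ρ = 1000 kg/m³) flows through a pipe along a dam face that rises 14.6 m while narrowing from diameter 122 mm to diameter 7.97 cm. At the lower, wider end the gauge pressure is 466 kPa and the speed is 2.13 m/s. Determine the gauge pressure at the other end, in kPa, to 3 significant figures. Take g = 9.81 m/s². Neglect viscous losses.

P₂ = 313 kPa

The volume flow rate is constant, so v₂ = (A₁/A₂)v₁ = (117/49.9)·2.13 = 4.99 m/s.
Energy conservation along the streamline gives P₂ = P₁ − ½ρ(v₂² − v₁²) − ρg(h₂ − h₁).
P₂ = 466000 + ½·1000·(2.13² − 4.99²) − 1000·9.81·(+14.6) = 466000 + (-10200) − (143000) = 313000 Pa.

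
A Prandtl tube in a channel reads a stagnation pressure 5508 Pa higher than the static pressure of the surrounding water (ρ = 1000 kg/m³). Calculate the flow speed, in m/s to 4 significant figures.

v ≈ 3.319 m/s

At the stagnation point the flow is brought to rest, so Bernoulli gives P_stag − P_static = ½ρv².
v = √(2ΔP/ρ) = √(2·5508/1000) = 3.319 m/s.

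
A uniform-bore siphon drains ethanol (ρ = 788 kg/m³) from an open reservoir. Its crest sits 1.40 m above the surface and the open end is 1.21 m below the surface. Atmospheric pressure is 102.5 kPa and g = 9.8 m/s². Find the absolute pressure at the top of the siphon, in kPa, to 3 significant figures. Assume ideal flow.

P_top = 82.3 kPa

From the surface to the outlet (both open to atmosphere, surface at rest): v = √(2g·h_out) = √(2·9.8·1.21) = 4.87 m/s.
The bore is uniform, so the speed at the crest is the same v. Bernoulli surface→crest: P_atm = P_top + ½ρv² + ρg·h_top.
P_top = 102500 − ½·788·4.87² − 788·9.8·1.40 = 82300 Pa.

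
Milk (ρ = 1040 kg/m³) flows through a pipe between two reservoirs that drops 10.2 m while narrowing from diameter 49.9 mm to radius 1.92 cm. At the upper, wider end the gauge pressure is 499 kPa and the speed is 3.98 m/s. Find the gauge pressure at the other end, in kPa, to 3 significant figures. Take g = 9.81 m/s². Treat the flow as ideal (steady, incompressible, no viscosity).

P₂ ≈ 588 kPa

Continuity gives A₁v₁ = A₂v₂, so v₂ = (19.6 cm²)/(11.6 cm²) × 3.98 m/s = 6.72 m/s.
Applying Bernoulli between the two ends and solving for P₂: P₂ = P₁ + ½ρ(v₁² − v₂²) − ρgΔh.
P₂ = 499000 + ½·1040·(3.98² − 6.72²) − 1040·9.81·(−10.2) = 499000 + (-15300) − (-104000) = 588000 Pa.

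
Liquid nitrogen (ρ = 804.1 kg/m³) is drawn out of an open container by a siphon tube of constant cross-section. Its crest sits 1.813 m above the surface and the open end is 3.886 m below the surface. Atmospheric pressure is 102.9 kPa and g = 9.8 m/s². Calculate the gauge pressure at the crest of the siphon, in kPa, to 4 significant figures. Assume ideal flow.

P_gauge ≈ -44.91 kPa

Bernoulli surface→outlet gives ½v² = g·h_out, so v = √(2·9.8·3.886) = 8.727 m/s.
The bore is uniform, so the speed at the crest is the same v. Bernoulli surface→crest: P_atm = P_top + ½ρv² + ρg·h_top.
P_top = 102900 − ½·804.1·8.727² − 804.1·9.8·1.813 = 57990 Pa. So P_gauge = P_top − P_atm = -44910 Pa.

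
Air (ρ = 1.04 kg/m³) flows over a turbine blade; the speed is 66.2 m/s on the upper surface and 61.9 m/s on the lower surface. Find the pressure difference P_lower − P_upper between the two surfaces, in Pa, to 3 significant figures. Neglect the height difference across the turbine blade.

The pressure is lower where the speed is higher: ΔP = ½ρ(v_up² − v_low²).
ΔP = ½·1.04·(66.2² − 61.9²) = 286 Pa.

286 Pa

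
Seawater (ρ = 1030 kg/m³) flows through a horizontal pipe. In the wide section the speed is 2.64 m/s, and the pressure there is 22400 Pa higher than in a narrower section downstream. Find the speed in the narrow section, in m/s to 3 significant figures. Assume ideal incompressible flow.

Horizontal Bernoulli: P₁ + ½ρv₁² = P₂ + ½ρv₂², so v₂² = v₁² + 2(P₁ − P₂)/ρ.
v₂ = √(2.64² + 2·22400/1030) = √(6.97 + 43.5) = 7.10 m/s.

v₂ ≈ 7.10 m/s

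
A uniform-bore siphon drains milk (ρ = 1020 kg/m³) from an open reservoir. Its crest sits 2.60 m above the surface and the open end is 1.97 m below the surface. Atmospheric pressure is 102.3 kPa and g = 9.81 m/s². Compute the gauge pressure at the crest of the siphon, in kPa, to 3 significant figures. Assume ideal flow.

P_gauge ≈ -45.7 kPa

From the surface to the outlet (both open to atmosphere, surface at rest): v = √(2g·h_out) = √(2·9.81·1.97) = 6.22 m/s.
Continuity keeps v the same throughout the tube; from surface to crest, P_atm + 0 = P_top + ½ρv² + ρg·h_top.
P_top = 102300 − ½·1020·6.22² − 1020·9.81·2.60 = 56600 Pa. So P_gauge = P_top − P_atm = -45700 Pa.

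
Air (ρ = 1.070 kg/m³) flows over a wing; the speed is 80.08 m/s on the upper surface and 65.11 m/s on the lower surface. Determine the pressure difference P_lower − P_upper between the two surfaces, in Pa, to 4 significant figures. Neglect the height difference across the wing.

The pressure is lower where the speed is higher: ΔP = ½ρ(v_up² − v_low²).
ΔP = ½·1.070·(80.08² − 65.11²) = 1163 Pa.

ΔP = 1163 Pa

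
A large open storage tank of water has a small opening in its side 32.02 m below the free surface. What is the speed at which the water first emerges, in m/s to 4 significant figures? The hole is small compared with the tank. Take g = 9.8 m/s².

v ≈ 25.05 m/s

Torricelli's result v = √(2gh) gives v = √(2·9.8·32.02) = 25.05 m/s.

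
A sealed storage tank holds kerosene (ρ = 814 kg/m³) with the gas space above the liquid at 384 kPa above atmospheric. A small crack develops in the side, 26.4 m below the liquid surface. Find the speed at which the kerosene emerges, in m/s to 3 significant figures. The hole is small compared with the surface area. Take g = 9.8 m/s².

Take point 1 at the surface (v₁ ≈ 0) and point 2 at the hole (at atmospheric pressure). Bernoulli: P₁ + ρg h = P_atm + ½ρv₂².
With P₁ − P_atm = 384000 Pa, v₂ = √(2gh + 2ΔP/ρ) = √(2·9.8·26.4 + 2·384000/814) = 38.2 m/s.

v ≈ 38.2 m/s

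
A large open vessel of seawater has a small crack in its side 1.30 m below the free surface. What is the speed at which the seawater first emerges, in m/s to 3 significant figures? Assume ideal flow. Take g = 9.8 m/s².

5.05 m/s

Bernoulli from surface to hole (P equal, v_surface ≈ 0): v = √(2gh) = √(2×9.8×1.30) = 5.05 m/s.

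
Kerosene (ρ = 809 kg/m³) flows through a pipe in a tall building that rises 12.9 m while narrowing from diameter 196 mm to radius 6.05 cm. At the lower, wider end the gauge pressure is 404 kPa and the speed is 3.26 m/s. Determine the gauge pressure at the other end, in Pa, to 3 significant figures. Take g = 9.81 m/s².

Mass conservation (A₁v₁ = A₂v₂) gives v₂ = 3.26 × 302/115 = 8.55 m/s.
Energy conservation along the streamline gives P₂ = P₁ − ½ρ(v₂² − v₁²) − ρg(h₂ − h₁).
P₂ = 404000 + ½·809·(3.26² − 8.55²) − 809·9.81·(+12.9) = 404000 + (-25300) − (102000) = 276000 Pa.

P₂ ≈ 276000 Pa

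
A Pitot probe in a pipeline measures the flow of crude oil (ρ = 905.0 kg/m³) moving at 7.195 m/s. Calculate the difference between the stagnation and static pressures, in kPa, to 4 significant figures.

At the stagnation point the flow is brought to rest, so Bernoulli gives P_stag − P_static = ½ρv².
ΔP = ½·905.0·7.195² = 23430 Pa.

ΔP ≈ 23.43 kPa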